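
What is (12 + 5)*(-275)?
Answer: -4675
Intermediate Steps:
(12 + 5)*(-275) = 17*(-275) = -4675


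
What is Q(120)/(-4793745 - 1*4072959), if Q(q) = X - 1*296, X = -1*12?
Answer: 1/28788 ≈ 3.4737e-5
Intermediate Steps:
X = -12
Q(q) = -308 (Q(q) = -12 - 1*296 = -12 - 296 = -308)
Q(120)/(-4793745 - 1*4072959) = -308/(-4793745 - 1*4072959) = -308/(-4793745 - 4072959) = -308/(-8866704) = -308*(-1/8866704) = 1/28788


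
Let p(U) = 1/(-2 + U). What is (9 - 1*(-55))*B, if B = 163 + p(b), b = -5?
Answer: 72960/7 ≈ 10423.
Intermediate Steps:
B = 1140/7 (B = 163 + 1/(-2 - 5) = 163 + 1/(-7) = 163 - 1/7 = 1140/7 ≈ 162.86)
(9 - 1*(-55))*B = (9 - 1*(-55))*(1140/7) = (9 + 55)*(1140/7) = 64*(1140/7) = 72960/7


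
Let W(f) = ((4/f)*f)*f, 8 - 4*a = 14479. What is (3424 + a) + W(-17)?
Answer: -1047/4 ≈ -261.75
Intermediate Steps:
a = -14471/4 (a = 2 - ¼*14479 = 2 - 14479/4 = -14471/4 ≈ -3617.8)
W(f) = 4*f
(3424 + a) + W(-17) = (3424 - 14471/4) + 4*(-17) = -775/4 - 68 = -1047/4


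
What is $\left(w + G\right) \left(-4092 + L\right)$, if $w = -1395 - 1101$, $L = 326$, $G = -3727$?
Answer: $23435818$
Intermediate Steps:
$w = -2496$ ($w = -1395 - 1101 = -2496$)
$\left(w + G\right) \left(-4092 + L\right) = \left(-2496 - 3727\right) \left(-4092 + 326\right) = \left(-6223\right) \left(-3766\right) = 23435818$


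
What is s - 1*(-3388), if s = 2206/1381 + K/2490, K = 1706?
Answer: 5829065323/1719345 ≈ 3390.3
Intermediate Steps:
s = 3924463/1719345 (s = 2206/1381 + 1706/2490 = 2206*(1/1381) + 1706*(1/2490) = 2206/1381 + 853/1245 = 3924463/1719345 ≈ 2.2825)
s - 1*(-3388) = 3924463/1719345 - 1*(-3388) = 3924463/1719345 + 3388 = 5829065323/1719345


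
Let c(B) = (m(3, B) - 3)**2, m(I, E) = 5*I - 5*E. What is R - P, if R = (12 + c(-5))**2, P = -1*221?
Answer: 1907382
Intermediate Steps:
m(I, E) = -5*E + 5*I
P = -221
c(B) = (12 - 5*B)**2 (c(B) = ((-5*B + 5*3) - 3)**2 = ((-5*B + 15) - 3)**2 = ((15 - 5*B) - 3)**2 = (12 - 5*B)**2)
R = 1907161 (R = (12 + (-12 + 5*(-5))**2)**2 = (12 + (-12 - 25)**2)**2 = (12 + (-37)**2)**2 = (12 + 1369)**2 = 1381**2 = 1907161)
R - P = 1907161 - 1*(-221) = 1907161 + 221 = 1907382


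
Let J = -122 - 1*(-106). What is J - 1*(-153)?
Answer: 137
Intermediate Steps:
J = -16 (J = -122 + 106 = -16)
J - 1*(-153) = -16 - 1*(-153) = -16 + 153 = 137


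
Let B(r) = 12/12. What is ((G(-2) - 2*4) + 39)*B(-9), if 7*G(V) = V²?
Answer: 221/7 ≈ 31.571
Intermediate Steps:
G(V) = V²/7
B(r) = 1 (B(r) = 12*(1/12) = 1)
((G(-2) - 2*4) + 39)*B(-9) = (((⅐)*(-2)² - 2*4) + 39)*1 = (((⅐)*4 - 8) + 39)*1 = ((4/7 - 8) + 39)*1 = (-52/7 + 39)*1 = (221/7)*1 = 221/7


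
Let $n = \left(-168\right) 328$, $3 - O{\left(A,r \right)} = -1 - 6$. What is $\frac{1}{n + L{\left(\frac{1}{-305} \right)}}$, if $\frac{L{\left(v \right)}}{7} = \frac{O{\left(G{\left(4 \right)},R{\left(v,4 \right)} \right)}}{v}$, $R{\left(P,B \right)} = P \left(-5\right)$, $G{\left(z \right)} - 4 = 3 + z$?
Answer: $- \frac{1}{76454} \approx -1.308 \cdot 10^{-5}$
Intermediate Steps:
$G{\left(z \right)} = 7 + z$ ($G{\left(z \right)} = 4 + \left(3 + z\right) = 7 + z$)
$R{\left(P,B \right)} = - 5 P$
$O{\left(A,r \right)} = 10$ ($O{\left(A,r \right)} = 3 - \left(-1 - 6\right) = 3 - -7 = 3 + 7 = 10$)
$L{\left(v \right)} = \frac{70}{v}$ ($L{\left(v \right)} = 7 \frac{10}{v} = \frac{70}{v}$)
$n = -55104$
$\frac{1}{n + L{\left(\frac{1}{-305} \right)}} = \frac{1}{-55104 + \frac{70}{\frac{1}{-305}}} = \frac{1}{-55104 + \frac{70}{- \frac{1}{305}}} = \frac{1}{-55104 + 70 \left(-305\right)} = \frac{1}{-55104 - 21350} = \frac{1}{-76454} = - \frac{1}{76454}$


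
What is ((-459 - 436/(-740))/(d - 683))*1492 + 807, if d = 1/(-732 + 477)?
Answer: 5826740373/3222071 ≈ 1808.4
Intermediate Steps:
d = -1/255 (d = 1/(-255) = -1/255 ≈ -0.0039216)
((-459 - 436/(-740))/(d - 683))*1492 + 807 = ((-459 - 436/(-740))/(-1/255 - 683))*1492 + 807 = ((-459 - 436*(-1/740))/(-174166/255))*1492 + 807 = ((-459 + 109/185)*(-255/174166))*1492 + 807 = -84806/185*(-255/174166)*1492 + 807 = (2162553/3222071)*1492 + 807 = 3226529076/3222071 + 807 = 5826740373/3222071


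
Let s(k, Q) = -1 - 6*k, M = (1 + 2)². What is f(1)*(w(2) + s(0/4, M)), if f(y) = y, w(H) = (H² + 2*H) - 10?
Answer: -3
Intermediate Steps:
w(H) = -10 + H² + 2*H
M = 9 (M = 3² = 9)
f(1)*(w(2) + s(0/4, M)) = 1*((-10 + 2² + 2*2) + (-1 - 0/4)) = 1*((-10 + 4 + 4) + (-1 - 0/4)) = 1*(-2 + (-1 - 6*0)) = 1*(-2 + (-1 + 0)) = 1*(-2 - 1) = 1*(-3) = -3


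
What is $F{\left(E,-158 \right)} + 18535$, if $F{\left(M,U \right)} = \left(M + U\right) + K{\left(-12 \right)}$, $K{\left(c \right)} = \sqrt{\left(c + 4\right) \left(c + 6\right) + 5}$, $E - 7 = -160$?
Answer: $18224 + \sqrt{53} \approx 18231.0$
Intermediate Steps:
$E = -153$ ($E = 7 - 160 = -153$)
$K{\left(c \right)} = \sqrt{5 + \left(4 + c\right) \left(6 + c\right)}$ ($K{\left(c \right)} = \sqrt{\left(4 + c\right) \left(6 + c\right) + 5} = \sqrt{5 + \left(4 + c\right) \left(6 + c\right)}$)
$F{\left(M,U \right)} = M + U + \sqrt{53}$ ($F{\left(M,U \right)} = \left(M + U\right) + \sqrt{29 + \left(-12\right)^{2} + 10 \left(-12\right)} = \left(M + U\right) + \sqrt{29 + 144 - 120} = \left(M + U\right) + \sqrt{53} = M + U + \sqrt{53}$)
$F{\left(E,-158 \right)} + 18535 = \left(-153 - 158 + \sqrt{53}\right) + 18535 = \left(-311 + \sqrt{53}\right) + 18535 = 18224 + \sqrt{53}$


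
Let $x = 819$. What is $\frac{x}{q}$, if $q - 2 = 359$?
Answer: $\frac{819}{361} \approx 2.2687$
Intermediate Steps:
$q = 361$ ($q = 2 + 359 = 361$)
$\frac{x}{q} = \frac{819}{361}$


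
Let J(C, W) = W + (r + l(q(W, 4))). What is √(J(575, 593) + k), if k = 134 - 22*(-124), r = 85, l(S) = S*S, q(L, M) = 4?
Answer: 2*√889 ≈ 59.632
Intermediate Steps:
l(S) = S²
k = 2862 (k = 134 + 2728 = 2862)
J(C, W) = 101 + W (J(C, W) = W + (85 + 4²) = W + (85 + 16) = W + 101 = 101 + W)
√(J(575, 593) + k) = √((101 + 593) + 2862) = √(694 + 2862) = √3556 = 2*√889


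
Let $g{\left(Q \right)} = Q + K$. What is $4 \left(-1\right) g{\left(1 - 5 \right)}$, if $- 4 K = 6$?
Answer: $22$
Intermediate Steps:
$K = - \frac{3}{2}$ ($K = \left(- \frac{1}{4}\right) 6 = - \frac{3}{2} \approx -1.5$)
$g{\left(Q \right)} = - \frac{3}{2} + Q$ ($g{\left(Q \right)} = Q - \frac{3}{2} = - \frac{3}{2} + Q$)
$4 \left(-1\right) g{\left(1 - 5 \right)} = 4 \left(-1\right) \left(- \frac{3}{2} + \left(1 - 5\right)\right) = - 4 \left(- \frac{3}{2} - 4\right) = \left(-4\right) \left(- \frac{11}{2}\right) = 22$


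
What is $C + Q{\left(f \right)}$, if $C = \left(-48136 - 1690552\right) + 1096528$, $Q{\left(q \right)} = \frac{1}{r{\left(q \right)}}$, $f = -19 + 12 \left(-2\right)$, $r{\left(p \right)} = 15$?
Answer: $- \frac{9632399}{15} \approx -6.4216 \cdot 10^{5}$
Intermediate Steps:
$f = -43$ ($f = -19 - 24 = -43$)
$Q{\left(q \right)} = \frac{1}{15}$
$C = -642160$ ($C = -1738688 + 1096528 = -642160$)
$C + Q{\left(f \right)} = -642160 + \frac{1}{15} = - \frac{9632399}{15}$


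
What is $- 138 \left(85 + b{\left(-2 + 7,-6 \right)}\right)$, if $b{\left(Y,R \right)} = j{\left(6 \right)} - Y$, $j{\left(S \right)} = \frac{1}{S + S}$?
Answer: $- \frac{22103}{2} \approx -11052.0$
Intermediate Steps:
$j{\left(S \right)} = \frac{1}{2 S}$
$b{\left(Y,R \right)} = \frac{1}{12} - Y$ ($b{\left(Y,R \right)} = \frac{1}{2 \cdot 6} - Y = \frac{1}{2} \cdot \frac{1}{6} - Y = \frac{1}{12} - Y$)
$- 138 \left(85 + b{\left(-2 + 7,-6 \right)}\right) = - 138 \left(85 + \left(\frac{1}{12} - \left(-2 + 7\right)\right)\right) = - 138 \left(85 + \left(\frac{1}{12} - 5\right)\right) = - 138 \left(85 - \frac{59}{12}\right) = \left(-138\right) \frac{961}{12} = - \frac{22103}{2}$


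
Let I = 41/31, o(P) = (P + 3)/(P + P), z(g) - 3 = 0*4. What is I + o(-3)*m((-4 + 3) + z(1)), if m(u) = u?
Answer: 41/31 ≈ 1.3226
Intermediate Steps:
z(g) = 3 (z(g) = 3 + 0*4 = 3 + 0 = 3)
o(P) = (3 + P)/(2*P) (o(P) = (3 + P)/((2*P)) = (3 + P)*(1/(2*P)) = (3 + P)/(2*P))
I = 41/31 (I = 41*(1/31) = 41/31 ≈ 1.3226)
I + o(-3)*m((-4 + 3) + z(1)) = 41/31 + ((½)*(3 - 3)/(-3))*((-4 + 3) + 3) = 41/31 + ((½)*(-⅓)*0)*(-1 + 3) = 41/31 + 0*2 = 41/31 + 0 = 41/31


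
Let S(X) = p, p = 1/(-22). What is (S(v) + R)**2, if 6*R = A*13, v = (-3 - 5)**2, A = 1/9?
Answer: 3364/88209 ≈ 0.038137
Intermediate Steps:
A = 1/9 ≈ 0.11111
v = 64 (v = (-8)**2 = 64)
p = -1/22 ≈ -0.045455
R = 13/54 (R = ((1/9)*13)/6 = (1/6)*(13/9) = 13/54 ≈ 0.24074)
S(X) = -1/22
(S(v) + R)**2 = (-1/22 + 13/54)**2 = (58/297)**2 = 3364/88209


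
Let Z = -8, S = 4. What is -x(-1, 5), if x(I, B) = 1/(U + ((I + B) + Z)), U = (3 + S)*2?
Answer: -⅒ ≈ -0.10000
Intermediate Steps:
U = 14 (U = (3 + 4)*2 = 7*2 = 14)
x(I, B) = 1/(6 + B + I) (x(I, B) = 1/(14 + ((I + B) - 8)) = 1/(14 + ((B + I) - 8)) = 1/(14 + (-8 + B + I)) = 1/(6 + B + I))
-x(-1, 5) = -1/(6 + 5 - 1) = -1/10 = -1*⅒ = -⅒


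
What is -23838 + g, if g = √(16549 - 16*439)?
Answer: -23838 + 5*√381 ≈ -23740.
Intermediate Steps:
g = 5*√381 (g = √(16549 - 7024) = √9525 = 5*√381 ≈ 97.596)
-23838 + g = -23838 + 5*√381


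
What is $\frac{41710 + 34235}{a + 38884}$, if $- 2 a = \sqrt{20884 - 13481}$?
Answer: $\frac{11812181520}{6047854421} + \frac{151890 \sqrt{7403}}{6047854421} \approx 1.9553$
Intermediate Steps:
$a = - \frac{\sqrt{7403}}{2}$ ($a = - \frac{\sqrt{20884 - 13481}}{2} = - \frac{\sqrt{7403}}{2} \approx -43.02$)
$\frac{41710 + 34235}{a + 38884} = \frac{41710 + 34235}{- \frac{\sqrt{7403}}{2} + 38884} = \frac{75945}{38884 - \frac{\sqrt{7403}}{2}}$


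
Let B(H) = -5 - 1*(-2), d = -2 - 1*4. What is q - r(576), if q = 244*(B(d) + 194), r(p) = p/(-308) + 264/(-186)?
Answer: 111251600/2387 ≈ 46607.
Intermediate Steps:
d = -6 (d = -2 - 4 = -6)
r(p) = -44/31 - p/308 (r(p) = p*(-1/308) + 264*(-1/186) = -p/308 - 44/31 = -44/31 - p/308)
B(H) = -3 (B(H) = -5 + 2 = -3)
q = 46604 (q = 244*(-3 + 194) = 244*191 = 46604)
q - r(576) = 46604 - (-44/31 - 1/308*576) = 46604 - (-44/31 - 144/77) = 46604 - 1*(-7852/2387) = 46604 + 7852/2387 = 111251600/2387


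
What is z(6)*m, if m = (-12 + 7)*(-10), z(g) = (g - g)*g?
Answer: 0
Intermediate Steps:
z(g) = 0 (z(g) = 0*g = 0)
m = 50 (m = -5*(-10) = 50)
z(6)*m = 0*50 = 0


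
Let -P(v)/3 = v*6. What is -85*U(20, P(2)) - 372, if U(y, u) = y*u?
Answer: 60828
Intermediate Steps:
P(v) = -18*v (P(v) = -3*v*6 = -18*v)
U(y, u) = u*y
-85*U(20, P(2)) - 372 = -85*(-18*2)*20 - 372 = -(-3060)*20 - 372 = -85*(-720) - 372 = 61200 - 372 = 60828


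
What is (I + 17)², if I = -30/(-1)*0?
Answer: 289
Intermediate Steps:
I = 0 (I = -30*(-1)*0 = -5*(-6)*0 = 30*0 = 0)
(I + 17)² = (0 + 17)² = 17² = 289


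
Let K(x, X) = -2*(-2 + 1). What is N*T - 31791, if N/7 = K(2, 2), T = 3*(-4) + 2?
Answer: -31931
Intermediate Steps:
T = -10 (T = -12 + 2 = -10)
K(x, X) = 2 (K(x, X) = -2*(-1) = 2)
N = 14 (N = 7*2 = 14)
N*T - 31791 = 14*(-10) - 31791 = -140 - 31791 = -31931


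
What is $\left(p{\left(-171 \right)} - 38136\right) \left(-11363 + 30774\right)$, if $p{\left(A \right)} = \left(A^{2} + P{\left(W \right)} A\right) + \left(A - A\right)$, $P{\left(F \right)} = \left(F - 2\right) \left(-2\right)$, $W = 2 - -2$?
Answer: $-159383721$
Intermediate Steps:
$W = 4$ ($W = 2 + 2 = 4$)
$P{\left(F \right)} = 4 - 2 F$ ($P{\left(F \right)} = \left(-2 + F\right) \left(-2\right) = 4 - 2 F$)
$p{\left(A \right)} = A^{2} - 4 A$ ($p{\left(A \right)} = \left(A^{2} + \left(4 - 8\right) A\right) + \left(A - A\right) = \left(A^{2} + \left(4 - 8\right) A\right) + 0 = \left(A^{2} - 4 A\right) + 0 = A^{2} - 4 A$)
$\left(p{\left(-171 \right)} - 38136\right) \left(-11363 + 30774\right) = \left(- 171 \left(-4 - 171\right) - 38136\right) \left(-11363 + 30774\right) = \left(\left(-171\right) \left(-175\right) - 38136\right) 19411 = \left(29925 - 38136\right) 19411 = \left(-8211\right) 19411 = -159383721$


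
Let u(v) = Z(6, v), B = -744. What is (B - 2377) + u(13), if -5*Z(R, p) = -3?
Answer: -15602/5 ≈ -3120.4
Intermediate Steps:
Z(R, p) = 3/5 (Z(R, p) = -1/5*(-3) = 3/5)
u(v) = 3/5
(B - 2377) + u(13) = (-744 - 2377) + 3/5 = -3121 + 3/5 = -15602/5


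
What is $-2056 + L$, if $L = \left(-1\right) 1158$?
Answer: $-3214$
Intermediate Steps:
$L = -1158$
$-2056 + L = -2056 - 1158 = -3214$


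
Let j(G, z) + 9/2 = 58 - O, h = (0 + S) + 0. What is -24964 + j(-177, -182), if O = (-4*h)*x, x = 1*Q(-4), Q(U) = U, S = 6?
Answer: -50013/2 ≈ -25007.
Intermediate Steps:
h = 6 (h = (0 + 6) + 0 = 6 + 0 = 6)
x = -4 (x = 1*(-4) = -4)
O = 96 (O = -4*6*(-4) = -24*(-4) = 96)
j(G, z) = -85/2 (j(G, z) = -9/2 + (58 - 1*96) = -9/2 + (58 - 96) = -9/2 - 38 = -85/2)
-24964 + j(-177, -182) = -24964 - 85/2 = -50013/2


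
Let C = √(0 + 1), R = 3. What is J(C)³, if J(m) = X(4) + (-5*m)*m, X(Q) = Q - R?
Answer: -64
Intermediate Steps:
X(Q) = -3 + Q (X(Q) = Q - 1*3 = Q - 3 = -3 + Q)
C = 1 (C = √1 = 1)
J(m) = 1 - 5*m² (J(m) = (-3 + 4) + (-5*m)*m = 1 - 5*m²)
J(C)³ = (1 - 5*1²)³ = (1 - 5*1)³ = (1 - 5)³ = (-4)³ = -64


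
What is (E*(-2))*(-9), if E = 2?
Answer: 36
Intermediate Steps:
(E*(-2))*(-9) = (2*(-2))*(-9) = -4*(-9) = 36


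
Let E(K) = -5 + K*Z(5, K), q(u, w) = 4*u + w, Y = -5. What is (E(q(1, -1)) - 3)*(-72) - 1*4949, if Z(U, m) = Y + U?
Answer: -4373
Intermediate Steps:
Z(U, m) = -5 + U
q(u, w) = w + 4*u
E(K) = -5 (E(K) = -5 + K*(-5 + 5) = -5 + K*0 = -5 + 0 = -5)
(E(q(1, -1)) - 3)*(-72) - 1*4949 = (-5 - 3)*(-72) - 1*4949 = -8*(-72) - 4949 = 576 - 4949 = -4373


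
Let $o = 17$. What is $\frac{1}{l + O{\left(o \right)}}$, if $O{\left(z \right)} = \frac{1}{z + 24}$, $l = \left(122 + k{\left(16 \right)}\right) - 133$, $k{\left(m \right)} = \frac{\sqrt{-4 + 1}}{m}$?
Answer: $- \frac{1574400}{17281681} - \frac{26896 i \sqrt{3}}{51845043} \approx -0.091102 - 0.00089855 i$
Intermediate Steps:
$k{\left(m \right)} = \frac{i \sqrt{3}}{m}$ ($k{\left(m \right)} = \frac{\sqrt{-3}}{m} = \frac{i \sqrt{3}}{m}$)
$l = -11 + \frac{i \sqrt{3}}{16}$ ($l = \left(122 + \frac{i \sqrt{3}}{16}\right) - 133 = -11 + \frac{i \sqrt{3}}{16} \approx -11.0 + 0.10825 i$)
$O{\left(z \right)} = \frac{1}{24 + z}$
$\frac{1}{l + O{\left(o \right)}} = \frac{1}{\left(-11 + \frac{i \sqrt{3}}{16}\right) + \frac{1}{24 + 17}} = \frac{1}{\left(-11 + \frac{i \sqrt{3}}{16}\right) + \frac{1}{41}} = \frac{1}{- \frac{450}{41} + \frac{i \sqrt{3}}{16}}$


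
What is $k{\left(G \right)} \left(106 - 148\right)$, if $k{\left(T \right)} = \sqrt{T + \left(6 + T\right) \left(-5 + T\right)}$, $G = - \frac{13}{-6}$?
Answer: $- 7 i \sqrt{755} \approx - 192.34 i$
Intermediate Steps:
$G = \frac{13}{6}$ ($G = \left(-13\right) \left(- \frac{1}{6}\right) = \frac{13}{6} \approx 2.1667$)
$k{\left(T \right)} = \sqrt{T + \left(-5 + T\right) \left(6 + T\right)}$
$k{\left(G \right)} \left(106 - 148\right) = \sqrt{-30 + \left(\frac{13}{6}\right)^{2} + 2 \cdot \frac{13}{6}} \left(106 - 148\right) = \sqrt{-30 + \frac{169}{36} + \frac{13}{3}} \left(-42\right) = \sqrt{- \frac{755}{36}} \left(-42\right) = \frac{i \sqrt{755}}{6} \left(-42\right) = - 7 i \sqrt{755}$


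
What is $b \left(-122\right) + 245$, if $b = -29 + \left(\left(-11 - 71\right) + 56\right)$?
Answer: $6955$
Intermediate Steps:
$b = -55$ ($b = -29 + \left(-82 + 56\right) = -29 - 26 = -55$)
$b \left(-122\right) + 245 = \left(-55\right) \left(-122\right) + 245 = 6710 + 245 = 6955$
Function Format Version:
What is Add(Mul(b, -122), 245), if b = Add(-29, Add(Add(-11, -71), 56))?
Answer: 6955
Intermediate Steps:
b = -55 (b = Add(-29, Add(-82, 56)) = Add(-29, -26) = -55)
Add(Mul(b, -122), 245) = Add(Mul(-55, -122), 245) = Add(6710, 245) = 6955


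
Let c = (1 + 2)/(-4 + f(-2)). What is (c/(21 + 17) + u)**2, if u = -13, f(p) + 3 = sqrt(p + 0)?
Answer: (3419468*sqrt(2) + 11490449*I)/(1444*(14*sqrt(2) + 47*I)) ≈ 169.28 + 0.056966*I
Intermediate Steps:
f(p) = -3 + sqrt(p) (f(p) = -3 + sqrt(p + 0) = -3 + sqrt(p))
c = 3/(-7 + I*sqrt(2)) (c = (1 + 2)/(-4 + (-3 + sqrt(-2))) = 3/(-4 + (-3 + I*sqrt(2))) = 3/(-7 + I*sqrt(2)) ≈ -0.41176 - 0.083189*I)
(c/(21 + 17) + u)**2 = ((-7/17 - I*sqrt(2)/17)/(21 + 17) - 13)**2 = ((-7/17 - I*sqrt(2)/17)/38 - 13)**2 = ((-7/646 - I*sqrt(2)/646) - 13)**2 = (-8405/646 - I*sqrt(2)/646)**2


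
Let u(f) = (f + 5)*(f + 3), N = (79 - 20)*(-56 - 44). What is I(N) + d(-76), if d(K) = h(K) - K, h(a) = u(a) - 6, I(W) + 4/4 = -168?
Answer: 5084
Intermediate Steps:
N = -5900 (N = 59*(-100) = -5900)
u(f) = (3 + f)*(5 + f) (u(f) = (5 + f)*(3 + f) = (3 + f)*(5 + f))
I(W) = -169 (I(W) = -1 - 168 = -169)
h(a) = 9 + a² + 8*a (h(a) = (15 + a² + 8*a) - 6 = 9 + a² + 8*a)
d(K) = 9 + K² + 7*K (d(K) = (9 + K² + 8*K) - K = 9 + K² + 7*K)
I(N) + d(-76) = -169 + (9 + (-76)² + 7*(-76)) = -169 + (9 + 5776 - 532) = -169 + 5253 = 5084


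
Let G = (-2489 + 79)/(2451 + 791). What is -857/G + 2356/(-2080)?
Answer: 144334539/125320 ≈ 1151.7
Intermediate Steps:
G = -1205/1621 (G = -2410/3242 = -2410*1/3242 = -1205/1621 ≈ -0.74337)
-857/G + 2356/(-2080) = -857/(-1205/1621) + 2356/(-2080) = -857*(-1621/1205) + 2356*(-1/2080) = 1389197/1205 - 589/520 = 144334539/125320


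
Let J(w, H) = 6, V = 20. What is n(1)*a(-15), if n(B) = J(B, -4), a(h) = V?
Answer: 120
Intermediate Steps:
a(h) = 20
n(B) = 6
n(1)*a(-15) = 6*20 = 120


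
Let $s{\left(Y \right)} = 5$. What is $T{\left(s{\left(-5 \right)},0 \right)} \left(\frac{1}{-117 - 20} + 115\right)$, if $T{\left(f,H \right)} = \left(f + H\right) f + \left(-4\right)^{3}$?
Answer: $- \frac{614406}{137} \approx -4484.7$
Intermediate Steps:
$T{\left(f,H \right)} = -64 + f \left(H + f\right)$ ($T{\left(f,H \right)} = \left(H + f\right) f - 64 = f \left(H + f\right) - 64 = -64 + f \left(H + f\right)$)
$T{\left(s{\left(-5 \right)},0 \right)} \left(\frac{1}{-117 - 20} + 115\right) = \left(-64 + 5^{2} + 0 \cdot 5\right) \left(\frac{1}{-117 - 20} + 115\right) = \left(-64 + 25 + 0\right) \left(\frac{1}{-137} + 115\right) = - 39 \left(- \frac{1}{137} + 115\right) = \left(-39\right) \frac{15754}{137} = - \frac{614406}{137}$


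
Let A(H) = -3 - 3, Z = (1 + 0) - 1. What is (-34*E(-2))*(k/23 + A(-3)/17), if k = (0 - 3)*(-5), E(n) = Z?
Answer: 0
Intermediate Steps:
Z = 0 (Z = 1 - 1 = 0)
E(n) = 0
A(H) = -6
k = 15 (k = -3*(-5) = 15)
(-34*E(-2))*(k/23 + A(-3)/17) = (-34*0)*(15/23 - 6/17) = 0*(15*(1/23) - 6*1/17) = 0*(15/23 - 6/17) = 0*(117/391) = 0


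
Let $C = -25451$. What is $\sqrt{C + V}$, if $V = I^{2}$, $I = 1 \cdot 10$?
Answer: $i \sqrt{25351} \approx 159.22 i$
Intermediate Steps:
$I = 10$
$V = 100$ ($V = 10^{2} = 100$)
$\sqrt{C + V} = \sqrt{-25451 + 100} = \sqrt{-25351} = i \sqrt{25351}$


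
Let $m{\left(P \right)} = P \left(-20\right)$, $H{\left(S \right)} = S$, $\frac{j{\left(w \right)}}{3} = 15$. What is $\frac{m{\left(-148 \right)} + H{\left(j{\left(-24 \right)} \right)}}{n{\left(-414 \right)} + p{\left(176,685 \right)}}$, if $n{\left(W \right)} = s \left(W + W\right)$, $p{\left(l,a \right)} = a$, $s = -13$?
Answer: $\frac{3005}{11449} \approx 0.26247$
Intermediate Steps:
$j{\left(w \right)} = 45$ ($j{\left(w \right)} = 3 \cdot 15 = 45$)
$n{\left(W \right)} = - 26 W$ ($n{\left(W \right)} = - 13 \left(W + W\right) = - 13 \cdot 2 W = - 26 W$)
$m{\left(P \right)} = - 20 P$
$\frac{m{\left(-148 \right)} + H{\left(j{\left(-24 \right)} \right)}}{n{\left(-414 \right)} + p{\left(176,685 \right)}} = \frac{\left(-20\right) \left(-148\right) + 45}{\left(-26\right) \left(-414\right) + 685} = \frac{2960 + 45}{10764 + 685} = \frac{3005}{11449}$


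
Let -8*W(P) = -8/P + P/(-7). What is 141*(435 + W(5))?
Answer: 17185221/280 ≈ 61376.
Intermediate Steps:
W(P) = 1/P + P/56 (W(P) = -(-8/P + P/(-7))/8 = -(-8/P + P*(-1/7))/8 = -(-8/P - P/7)/8 = 1/P + P/56)
141*(435 + W(5)) = 141*(435 + (1/5 + (1/56)*5)) = 141*(435 + (1/5 + 5/56)) = 141*(435 + 81/280) = 141*(121881/280) = 17185221/280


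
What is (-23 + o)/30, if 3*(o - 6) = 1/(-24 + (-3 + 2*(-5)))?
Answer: -944/1665 ≈ -0.56697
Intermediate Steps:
o = 665/111 (o = 6 + 1/(3*(-24 + (-3 + 2*(-5)))) = 6 + 1/(3*(-24 + (-3 - 10))) = 6 + 1/(3*(-24 - 13)) = 6 + (⅓)/(-37) = 6 + (⅓)*(-1/37) = 6 - 1/111 = 665/111 ≈ 5.9910)
(-23 + o)/30 = (-23 + 665/111)/30 = -1888/111*1/30 = -944/1665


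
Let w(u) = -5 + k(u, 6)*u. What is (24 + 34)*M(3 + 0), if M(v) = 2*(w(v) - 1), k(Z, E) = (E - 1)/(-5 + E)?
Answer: 1044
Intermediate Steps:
k(Z, E) = (-1 + E)/(-5 + E)
w(u) = -5 + 5*u (w(u) = -5 + ((-1 + 6)/(-5 + 6))*u = -5 + (5/1)*u = -5 + (1*5)*u = -5 + 5*u)
M(v) = -12 + 10*v (M(v) = 2*((-5 + 5*v) - 1) = 2*(-6 + 5*v) = -12 + 10*v)
(24 + 34)*M(3 + 0) = (24 + 34)*(-12 + 10*(3 + 0)) = 58*(-12 + 10*3) = 58*(-12 + 30) = 58*18 = 1044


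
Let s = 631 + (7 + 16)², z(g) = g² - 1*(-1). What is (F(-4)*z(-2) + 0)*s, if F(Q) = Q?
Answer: -23200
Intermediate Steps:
z(g) = 1 + g² (z(g) = g² + 1 = 1 + g²)
s = 1160 (s = 631 + 23² = 631 + 529 = 1160)
(F(-4)*z(-2) + 0)*s = (-4*(1 + (-2)²) + 0)*1160 = (-4*(1 + 4) + 0)*1160 = (-4*5 + 0)*1160 = (-20 + 0)*1160 = -20*1160 = -23200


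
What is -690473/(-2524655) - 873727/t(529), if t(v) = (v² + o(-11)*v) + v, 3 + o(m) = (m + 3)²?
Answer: -284284350134/112757944935 ≈ -2.5212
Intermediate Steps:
o(m) = -3 + (3 + m)² (o(m) = -3 + (m + 3)² = -3 + (3 + m)²)
t(v) = v² + 62*v (t(v) = (v² + (-3 + (3 - 11)²)*v) + v = (v² + (-3 + (-8)²)*v) + v = (v² + (-3 + 64)*v) + v = (v² + 61*v) + v = v² + 62*v)
-690473/(-2524655) - 873727/t(529) = -690473/(-2524655) - 873727*1/(529*(62 + 529)) = -690473*(-1/2524655) - 873727/(529*591) = 98639/360665 - 873727/312639 = -284284350134/112757944935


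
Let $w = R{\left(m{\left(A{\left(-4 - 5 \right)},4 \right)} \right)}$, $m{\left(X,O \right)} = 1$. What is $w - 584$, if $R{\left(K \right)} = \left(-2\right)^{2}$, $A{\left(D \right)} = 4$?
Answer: $-580$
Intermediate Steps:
$R{\left(K \right)} = 4$
$w = 4$
$w - 584 = 4 - 584 = -580$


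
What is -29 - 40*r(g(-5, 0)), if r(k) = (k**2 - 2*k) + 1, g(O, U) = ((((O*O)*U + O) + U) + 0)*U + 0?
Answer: -69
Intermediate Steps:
g(O, U) = U*(O + U + U*O**2) (g(O, U) = (((O**2*U + O) + U) + 0)*U + 0 = (((U*O**2 + O) + U) + 0)*U + 0 = (((O + U*O**2) + U) + 0)*U + 0 = ((O + U + U*O**2) + 0)*U + 0 = (O + U + U*O**2)*U + 0 = U*(O + U + U*O**2) + 0 = U*(O + U + U*O**2))
r(k) = 1 + k**2 - 2*k
-29 - 40*r(g(-5, 0)) = -29 - 40*(1 + (0*(-5 + 0 + 0*(-5)**2))**2 - 0*(-5 + 0 + 0*(-5)**2)) = -29 - 40*(1 + (0*(-5 + 0 + 0*25))**2 - 0*(-5 + 0 + 0*25)) = -29 - 40*(1 + (0*(-5 + 0 + 0))**2 - 0*(-5 + 0 + 0)) = -29 - 40*(1 + (0*(-5))**2 - 0*(-5)) = -29 - 40*(1 + 0**2 - 2*0) = -29 - 40*(1 + 0 + 0) = -29 - 40*1 = -29 - 40 = -69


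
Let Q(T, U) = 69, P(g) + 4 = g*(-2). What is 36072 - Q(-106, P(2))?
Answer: 36003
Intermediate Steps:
P(g) = -4 - 2*g (P(g) = -4 + g*(-2) = -4 - 2*g)
36072 - Q(-106, P(2)) = 36072 - 1*69 = 36072 - 69 = 36003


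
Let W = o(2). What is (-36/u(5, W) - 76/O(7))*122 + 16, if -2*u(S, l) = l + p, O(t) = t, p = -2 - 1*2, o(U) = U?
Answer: -39904/7 ≈ -5700.6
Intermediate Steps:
p = -4 (p = -2 - 2 = -4)
W = 2
u(S, l) = 2 - l/2 (u(S, l) = -(l - 4)/2 = -(-4 + l)/2 = 2 - l/2)
(-36/u(5, W) - 76/O(7))*122 + 16 = (-36/(2 - ½*2) - 76/7)*122 + 16 = (-36/(2 - 1) - 76*⅐)*122 + 16 = (-36/1 - 76/7)*122 + 16 = (-36*1 - 76/7)*122 + 16 = (-36 - 76/7)*122 + 16 = -328/7*122 + 16 = -40016/7 + 16 = -39904/7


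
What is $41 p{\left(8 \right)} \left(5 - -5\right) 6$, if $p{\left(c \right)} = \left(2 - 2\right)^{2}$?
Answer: $0$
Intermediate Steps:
$p{\left(c \right)} = 0$ ($p{\left(c \right)} = 0^{2} = 0$)
$41 p{\left(8 \right)} \left(5 - -5\right) 6 = 41 \cdot 0 \left(5 - -5\right) 6 = 0 \left(5 + 5\right) 6 = 0 \cdot 10 \cdot 6 = 0 \cdot 60 = 0$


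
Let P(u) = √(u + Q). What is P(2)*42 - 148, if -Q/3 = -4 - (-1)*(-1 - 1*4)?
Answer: -148 + 42*√29 ≈ 78.177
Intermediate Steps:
Q = 27 (Q = -3*(-4 - (-1)*(-1 - 1*4)) = -3*(-4 - (-1)*(-1 - 4)) = -3*(-4 - (-1)*(-5)) = -3*(-4 - 1*5) = -3*(-4 - 5) = -3*(-9) = 27)
P(u) = √(27 + u) (P(u) = √(u + 27) = √(27 + u))
P(2)*42 - 148 = √(27 + 2)*42 - 148 = √29*42 - 148 = 42*√29 - 148 = -148 + 42*√29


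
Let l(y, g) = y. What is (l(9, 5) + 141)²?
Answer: 22500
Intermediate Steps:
(l(9, 5) + 141)² = (9 + 141)² = 150² = 22500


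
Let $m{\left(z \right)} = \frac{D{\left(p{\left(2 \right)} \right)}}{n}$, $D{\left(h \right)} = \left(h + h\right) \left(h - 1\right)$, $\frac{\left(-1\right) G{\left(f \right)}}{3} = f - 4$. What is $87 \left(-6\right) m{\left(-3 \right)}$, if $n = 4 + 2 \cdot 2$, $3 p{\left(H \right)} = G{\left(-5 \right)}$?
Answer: $-9396$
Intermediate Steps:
$G{\left(f \right)} = 12 - 3 f$ ($G{\left(f \right)} = - 3 \left(f - 4\right) = - 3 \left(-4 + f\right) = 12 - 3 f$)
$p{\left(H \right)} = 9$ ($p{\left(H \right)} = \frac{12 - -15}{3} = \frac{12 + 15}{3} = \frac{1}{3} \cdot 27 = 9$)
$D{\left(h \right)} = 2 h \left(-1 + h\right)$
$n = 8$ ($n = 4 + 4 = 8$)
$m{\left(z \right)} = 18$ ($m{\left(z \right)} = \frac{2 \cdot 9 \left(-1 + 9\right)}{8} = 2 \cdot 9 \cdot 8 \cdot \frac{1}{8} = 144 \cdot \frac{1}{8} = 18$)
$87 \left(-6\right) m{\left(-3 \right)} = 87 \left(-6\right) 18 = \left(-522\right) 18 = -9396$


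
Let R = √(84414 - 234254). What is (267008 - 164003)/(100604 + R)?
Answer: 863559585/843442888 - 34335*I*√9365/843442888 ≈ 1.0239 - 0.0039394*I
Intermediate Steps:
R = 4*I*√9365 (R = √(-149840) = 4*I*√9365 ≈ 387.09*I)
(267008 - 164003)/(100604 + R) = (267008 - 164003)/(100604 + 4*I*√9365) = 103005/(100604 + 4*I*√9365)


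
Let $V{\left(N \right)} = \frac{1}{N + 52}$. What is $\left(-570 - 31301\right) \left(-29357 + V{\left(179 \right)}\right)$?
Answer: $\frac{30876014698}{33} \approx 9.3564 \cdot 10^{8}$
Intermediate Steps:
$V{\left(N \right)} = \frac{1}{52 + N}$
$\left(-570 - 31301\right) \left(-29357 + V{\left(179 \right)}\right) = \left(-570 - 31301\right) \left(-29357 + \frac{1}{52 + 179}\right) = - 31871 \left(-29357 + \frac{1}{231}\right) = \left(-31871\right) \left(- \frac{6781466}{231}\right) = \frac{30876014698}{33}$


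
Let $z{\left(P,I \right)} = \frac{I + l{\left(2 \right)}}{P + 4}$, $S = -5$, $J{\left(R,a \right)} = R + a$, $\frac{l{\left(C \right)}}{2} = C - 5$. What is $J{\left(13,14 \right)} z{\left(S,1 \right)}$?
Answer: $135$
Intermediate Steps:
$l{\left(C \right)} = -10 + 2 C$ ($l{\left(C \right)} = 2 \left(C - 5\right) = 2 \left(-5 + C\right) = -10 + 2 C$)
$z{\left(P,I \right)} = \frac{-6 + I}{4 + P}$ ($z{\left(P,I \right)} = \frac{I + \left(-10 + 2 \cdot 2\right)}{P + 4} = \frac{I + \left(-10 + 4\right)}{4 + P} = \frac{I - 6}{4 + P} = \frac{-6 + I}{4 + P}$)
$J{\left(13,14 \right)} z{\left(S,1 \right)} = \left(13 + 14\right) \frac{-6 + 1}{4 - 5} = 27 \frac{1}{-1} \left(-5\right) = 27 \left(\left(-1\right) \left(-5\right)\right) = 27 \cdot 5 = 135$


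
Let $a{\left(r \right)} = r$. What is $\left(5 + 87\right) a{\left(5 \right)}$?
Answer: $460$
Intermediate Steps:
$\left(5 + 87\right) a{\left(5 \right)} = \left(5 + 87\right) 5 = 92 \cdot 5 = 460$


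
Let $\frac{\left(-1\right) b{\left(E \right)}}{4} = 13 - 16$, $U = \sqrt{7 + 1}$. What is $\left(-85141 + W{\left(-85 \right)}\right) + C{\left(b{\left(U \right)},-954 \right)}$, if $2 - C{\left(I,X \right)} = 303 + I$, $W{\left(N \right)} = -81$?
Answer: $-85535$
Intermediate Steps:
$U = 2 \sqrt{2}$ ($U = \sqrt{8} = 2 \sqrt{2} \approx 2.8284$)
$b{\left(E \right)} = 12$ ($b{\left(E \right)} = - 4 \left(13 - 16\right) = \left(-4\right) \left(-3\right) = 12$)
$C{\left(I,X \right)} = -301 - I$ ($C{\left(I,X \right)} = 2 - \left(303 + I\right) = -301 - I$)
$\left(-85141 + W{\left(-85 \right)}\right) + C{\left(b{\left(U \right)},-954 \right)} = \left(-85141 - 81\right) - 313 = -85222 - 313 = -85535$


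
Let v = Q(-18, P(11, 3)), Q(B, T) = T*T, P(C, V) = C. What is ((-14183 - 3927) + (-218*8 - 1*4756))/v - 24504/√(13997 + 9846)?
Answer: -24610/121 - 24504*√23843/23843 ≈ -362.08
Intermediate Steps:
Q(B, T) = T²
v = 121 (v = 11² = 121)
((-14183 - 3927) + (-218*8 - 1*4756))/v - 24504/√(13997 + 9846) = ((-14183 - 3927) + (-218*8 - 1*4756))/121 - 24504/√(13997 + 9846) = (-18110 + (-1744 - 4756))*(1/121) - 24504*√23843/23843 = (-18110 - 6500)*(1/121) - 24504*√23843/23843 = -24610*1/121 - 24504*√23843/23843 = -24610/121 - 24504*√23843/23843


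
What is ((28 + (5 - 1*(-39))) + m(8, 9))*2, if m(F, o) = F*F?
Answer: 272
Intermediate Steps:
m(F, o) = F²
((28 + (5 - 1*(-39))) + m(8, 9))*2 = ((28 + (5 - 1*(-39))) + 8²)*2 = ((28 + (5 + 39)) + 64)*2 = ((28 + 44) + 64)*2 = (72 + 64)*2 = 136*2 = 272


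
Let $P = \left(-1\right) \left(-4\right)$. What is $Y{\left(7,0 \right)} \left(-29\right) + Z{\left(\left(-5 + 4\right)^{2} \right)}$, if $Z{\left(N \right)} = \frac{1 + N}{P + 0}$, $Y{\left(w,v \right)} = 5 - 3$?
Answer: $- \frac{115}{2} \approx -57.5$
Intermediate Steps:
$P = 4$
$Y{\left(w,v \right)} = 2$
$Z{\left(N \right)} = \frac{1}{4} + \frac{N}{4}$ ($Z{\left(N \right)} = \frac{1 + N}{4 + 0} = \frac{1 + N}{4} = \left(1 + N\right) \frac{1}{4} = \frac{1}{4} + \frac{N}{4}$)
$Y{\left(7,0 \right)} \left(-29\right) + Z{\left(\left(-5 + 4\right)^{2} \right)} = 2 \left(-29\right) + \left(\frac{1}{4} + \frac{\left(-5 + 4\right)^{2}}{4}\right) = -58 + \left(\frac{1}{4} + \frac{\left(-1\right)^{2}}{4}\right) = -58 + \left(\frac{1}{4} + \frac{1}{4} \cdot 1\right) = -58 + \left(\frac{1}{4} + \frac{1}{4}\right) = -58 + \frac{1}{2} = - \frac{115}{2}$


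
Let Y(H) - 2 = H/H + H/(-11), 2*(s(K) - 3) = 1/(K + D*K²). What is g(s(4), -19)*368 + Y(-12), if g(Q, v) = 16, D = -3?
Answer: 64813/11 ≈ 5892.1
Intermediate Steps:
s(K) = 3 + 1/(2*(K - 3*K²))
Y(H) = 3 - H/11 (Y(H) = 2 + (H/H + H/(-11)) = 2 + (1 + H*(-1/11)) = 2 + (1 - H/11) = 3 - H/11)
g(s(4), -19)*368 + Y(-12) = 16*368 + (3 - 1/11*(-12)) = 5888 + (3 + 12/11) = 5888 + 45/11 = 64813/11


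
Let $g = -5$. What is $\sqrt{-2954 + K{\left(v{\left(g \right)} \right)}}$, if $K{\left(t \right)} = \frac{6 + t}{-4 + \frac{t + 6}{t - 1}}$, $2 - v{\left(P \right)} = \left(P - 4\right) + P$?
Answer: $\frac{i \sqrt{1069529}}{19} \approx 54.431 i$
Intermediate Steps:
$v{\left(P \right)} = 6 - 2 P$ ($v{\left(P \right)} = 2 - \left(\left(P - 4\right) + P\right) = 2 - \left(\left(-4 + P\right) + P\right) = 2 - \left(-4 + 2 P\right) = 6 - 2 P$)
$K{\left(t \right)} = \frac{6 + t}{-4 + \frac{6 + t}{-1 + t}}$
$\sqrt{-2954 + K{\left(v{\left(g \right)} \right)}} = \sqrt{-2954 + \frac{6 - \left(6 - -10\right)^{2} - 5 \left(6 - -10\right)}{-10 + 3 \left(6 - -10\right)}} = \sqrt{-2954 + \frac{6 - \left(6 + 10\right)^{2} - 5 \left(6 + 10\right)}{-10 + 3 \left(6 + 10\right)}} = \sqrt{-2954 + \frac{6 - 16^{2} - 80}{-10 + 3 \cdot 16}} = \sqrt{-2954 + \frac{6 - 256 - 80}{-10 + 48}} = \sqrt{-2954 + \frac{6 - 256 - 80}{38}} = \sqrt{-2954 + \frac{1}{38} \left(-330\right)} = \sqrt{-2954 - \frac{165}{19}} = \sqrt{- \frac{56291}{19}} = \frac{i \sqrt{1069529}}{19}$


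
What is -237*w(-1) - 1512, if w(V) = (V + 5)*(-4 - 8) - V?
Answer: 9627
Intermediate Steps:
w(V) = -60 - 13*V (w(V) = (5 + V)*(-12) - V = (-60 - 12*V) - V = -60 - 13*V)
-237*w(-1) - 1512 = -237*(-60 - 13*(-1)) - 1512 = -237*(-60 + 13) - 1512 = -237*(-47) - 1512 = 11139 - 1512 = 9627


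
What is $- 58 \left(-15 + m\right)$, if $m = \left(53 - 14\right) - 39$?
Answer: $870$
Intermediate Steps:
$m = 0$ ($m = 39 - 39 = 0$)
$- 58 \left(-15 + m\right) = - 58 \left(-15 + 0\right) = \left(-58\right) \left(-15\right) = 870$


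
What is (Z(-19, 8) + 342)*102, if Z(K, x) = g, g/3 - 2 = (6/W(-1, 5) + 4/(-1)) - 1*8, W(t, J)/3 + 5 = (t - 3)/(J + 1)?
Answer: 31716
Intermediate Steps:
W(t, J) = -15 + 3*(-3 + t)/(1 + J) (W(t, J) = -15 + 3*((t - 3)/(J + 1)) = -15 + 3*((-3 + t)/(1 + J)) = -15 + 3*(-3 + t)/(1 + J))
g = -528/17 (g = 6 + 3*((6/((3*(-8 - 1 - 5*5)/(1 + 5))) + 4/(-1)) - 1*8) = 6 + 3*((6/((3*(-8 - 1 - 25)/6)) + 4*(-1)) - 8) = 6 + 3*((6/((3*(⅙)*(-34))) - 4) - 8) = 6 + 3*((6/(-17) - 4) - 8) = 6 + 3*((6*(-1/17) - 4) - 8) = 6 + 3*((-6/17 - 4) - 8) = 6 + 3*(-74/17 - 8) = 6 + 3*(-210/17) = 6 - 630/17 = -528/17 ≈ -31.059)
Z(K, x) = -528/17
(Z(-19, 8) + 342)*102 = (-528/17 + 342)*102 = (5286/17)*102 = 31716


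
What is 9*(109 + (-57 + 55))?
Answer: 963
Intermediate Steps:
9*(109 + (-57 + 55)) = 9*(109 - 2) = 9*107 = 963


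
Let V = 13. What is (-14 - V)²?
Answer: 729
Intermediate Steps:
(-14 - V)² = (-14 - 1*13)² = (-14 - 13)² = (-27)² = 729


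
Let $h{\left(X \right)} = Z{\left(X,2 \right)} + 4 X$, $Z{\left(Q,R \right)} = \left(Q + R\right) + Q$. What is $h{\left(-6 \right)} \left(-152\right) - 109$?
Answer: $5059$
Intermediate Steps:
$Z{\left(Q,R \right)} = R + 2 Q$
$h{\left(X \right)} = 2 + 6 X$ ($h{\left(X \right)} = \left(2 + 2 X\right) + 4 X = 2 + 6 X$)
$h{\left(-6 \right)} \left(-152\right) - 109 = \left(2 + 6 \left(-6\right)\right) \left(-152\right) - 109 = \left(2 - 36\right) \left(-152\right) - 109 = \left(-34\right) \left(-152\right) - 109 = 5168 - 109 = 5059$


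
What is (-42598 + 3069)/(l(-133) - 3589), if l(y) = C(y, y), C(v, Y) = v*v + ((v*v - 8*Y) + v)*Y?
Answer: 39529/2462360 ≈ 0.016053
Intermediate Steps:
C(v, Y) = v² + Y*(v + v² - 8*Y) (C(v, Y) = v² + ((v² - 8*Y) + v)*Y = v² + (v + v² - 8*Y)*Y = v² + Y*(v + v² - 8*Y))
l(y) = y³ - 6*y² (l(y) = y² - 8*y² + y*y + y*y² = y² - 8*y² + y² + y³ = y³ - 6*y²)
(-42598 + 3069)/(l(-133) - 3589) = (-42598 + 3069)/((-133)²*(-6 - 133) - 3589) = -39529/(17689*(-139) - 3589) = -39529/(-2458771 - 3589) = -39529/(-2462360) = -39529*(-1/2462360) = 39529/2462360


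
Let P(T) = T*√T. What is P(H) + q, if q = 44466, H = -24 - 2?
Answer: 44466 - 26*I*√26 ≈ 44466.0 - 132.57*I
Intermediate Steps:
H = -26
P(T) = T^(3/2)
P(H) + q = (-26)^(3/2) + 44466 = -26*I*√26 + 44466 = 44466 - 26*I*√26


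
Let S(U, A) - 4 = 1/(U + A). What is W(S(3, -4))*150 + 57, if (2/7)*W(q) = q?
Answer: 1632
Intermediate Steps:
S(U, A) = 4 + 1/(A + U) (S(U, A) = 4 + 1/(U + A) = 4 + 1/(A + U))
W(q) = 7*q/2
W(S(3, -4))*150 + 57 = (7*((1 + 4*(-4) + 4*3)/(-4 + 3))/2)*150 + 57 = (7*((1 - 16 + 12)/(-1))/2)*150 + 57 = (7*(-1*(-3))/2)*150 + 57 = ((7/2)*3)*150 + 57 = (21/2)*150 + 57 = 1575 + 57 = 1632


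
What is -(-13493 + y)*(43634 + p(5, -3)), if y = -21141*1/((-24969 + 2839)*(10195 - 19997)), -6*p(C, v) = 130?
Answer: 13204963807041713/22439820 ≈ 5.8846e+8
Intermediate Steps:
p(C, v) = -65/3 (p(C, v) = -⅙*130 = -65/3)
y = -729/7479940 (y = -21141/((-9802*(-22130))) = -21141/216918260 = -21141*1/216918260 = -729/7479940 ≈ -9.7461e-5)
-(-13493 + y)*(43634 + p(5, -3)) = -(-13493 - 729/7479940)*(43634 - 65/3) = -(-100926831149)*130837/(7479940*3) = -1*(-13204963807041713/22439820) = 13204963807041713/22439820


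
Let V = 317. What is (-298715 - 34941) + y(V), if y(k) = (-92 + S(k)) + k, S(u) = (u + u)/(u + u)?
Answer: -333430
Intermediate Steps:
S(u) = 1 (S(u) = (2*u)/((2*u)) = (2*u)*(1/(2*u)) = 1)
y(k) = -91 + k (y(k) = (-92 + 1) + k = -91 + k)
(-298715 - 34941) + y(V) = (-298715 - 34941) + (-91 + 317) = -333656 + 226 = -333430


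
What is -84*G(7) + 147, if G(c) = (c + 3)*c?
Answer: -5733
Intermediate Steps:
G(c) = c*(3 + c) (G(c) = (3 + c)*c = c*(3 + c))
-84*G(7) + 147 = -588*(3 + 7) + 147 = -588*10 + 147 = -84*70 + 147 = -5880 + 147 = -5733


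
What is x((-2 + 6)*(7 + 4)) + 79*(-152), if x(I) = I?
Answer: -11964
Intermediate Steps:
x((-2 + 6)*(7 + 4)) + 79*(-152) = (-2 + 6)*(7 + 4) + 79*(-152) = 4*11 - 12008 = 44 - 12008 = -11964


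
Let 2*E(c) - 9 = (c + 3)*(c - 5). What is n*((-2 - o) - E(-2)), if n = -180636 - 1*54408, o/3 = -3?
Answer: -1410264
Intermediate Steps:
o = -9 (o = 3*(-3) = -9)
E(c) = 9/2 + (-5 + c)*(3 + c)/2 (E(c) = 9/2 + ((c + 3)*(c - 5))/2 = 9/2 + ((3 + c)*(-5 + c))/2 = 9/2 + ((-5 + c)*(3 + c))/2 = 9/2 + (-5 + c)*(3 + c)/2)
n = -235044 (n = -180636 - 54408 = -235044)
n*((-2 - o) - E(-2)) = -235044*((-2 - 1*(-9)) - (-3 + (1/2)*(-2)**2 - 1*(-2))) = -235044*((-2 + 9) - (-3 + (1/2)*4 + 2)) = -235044*(7 - (-3 + 2 + 2)) = -235044*(7 - 1*1) = -235044*(7 - 1) = -235044*6 = -1410264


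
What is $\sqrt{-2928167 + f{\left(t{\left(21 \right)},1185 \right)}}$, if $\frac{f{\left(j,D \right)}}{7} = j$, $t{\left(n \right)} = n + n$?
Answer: $i \sqrt{2927873} \approx 1711.1 i$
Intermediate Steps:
$t{\left(n \right)} = 2 n$
$f{\left(j,D \right)} = 7 j$
$\sqrt{-2928167 + f{\left(t{\left(21 \right)},1185 \right)}} = \sqrt{-2928167 + 7 \cdot 2 \cdot 21} = \sqrt{-2928167 + 7 \cdot 42} = \sqrt{-2928167 + 294} = \sqrt{-2927873} = i \sqrt{2927873}$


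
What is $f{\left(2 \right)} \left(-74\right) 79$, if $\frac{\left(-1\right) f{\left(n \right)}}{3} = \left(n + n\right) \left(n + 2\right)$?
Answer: $280608$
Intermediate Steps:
$f{\left(n \right)} = - 6 n \left(2 + n\right)$ ($f{\left(n \right)} = - 3 \left(n + n\right) \left(n + 2\right) = - 3 \cdot 2 n \left(2 + n\right) = - 6 n \left(2 + n\right)$)
$f{\left(2 \right)} \left(-74\right) 79 = \left(-6\right) 2 \left(2 + 2\right) \left(-74\right) 79 = \left(-6\right) 2 \cdot 4 \left(-74\right) 79 = \left(-48\right) \left(-74\right) 79 = 3552 \cdot 79 = 280608$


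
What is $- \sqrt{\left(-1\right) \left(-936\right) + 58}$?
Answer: $- \sqrt{994} \approx -31.528$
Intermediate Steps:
$- \sqrt{\left(-1\right) \left(-936\right) + 58} = - \sqrt{936 + 58} = - \sqrt{994}$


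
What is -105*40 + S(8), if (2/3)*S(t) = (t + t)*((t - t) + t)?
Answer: -4008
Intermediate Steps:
S(t) = 3*t² (S(t) = 3*((t + t)*((t - t) + t))/2 = 3*((2*t)*(0 + t))/2 = 3*((2*t)*t)/2 = 3*(2*t²)/2 = 3*t²)
-105*40 + S(8) = -105*40 + 3*8² = -4200 + 3*64 = -4200 + 192 = -4008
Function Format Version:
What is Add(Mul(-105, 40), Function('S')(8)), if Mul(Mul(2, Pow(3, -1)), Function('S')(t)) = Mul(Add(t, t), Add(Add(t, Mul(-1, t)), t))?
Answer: -4008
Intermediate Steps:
Function('S')(t) = Mul(3, Pow(t, 2)) (Function('S')(t) = Mul(Rational(3, 2), Mul(Add(t, t), Add(Add(t, Mul(-1, t)), t))) = Mul(Rational(3, 2), Mul(Mul(2, t), Add(0, t))) = Mul(Rational(3, 2), Mul(Mul(2, t), t)) = Mul(Rational(3, 2), Mul(2, Pow(t, 2))) = Mul(3, Pow(t, 2)))
Add(Mul(-105, 40), Function('S')(8)) = Add(Mul(-105, 40), Mul(3, Pow(8, 2))) = Add(-4200, Mul(3, 64)) = Add(-4200, 192) = -4008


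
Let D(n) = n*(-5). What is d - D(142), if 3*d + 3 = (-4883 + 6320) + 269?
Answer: 3833/3 ≈ 1277.7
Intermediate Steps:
d = 1703/3 (d = -1 + ((-4883 + 6320) + 269)/3 = -1 + (1437 + 269)/3 = -1 + (⅓)*1706 = -1 + 1706/3 = 1703/3 ≈ 567.67)
D(n) = -5*n
d - D(142) = 1703/3 - (-5)*142 = 1703/3 - 1*(-710) = 1703/3 + 710 = 3833/3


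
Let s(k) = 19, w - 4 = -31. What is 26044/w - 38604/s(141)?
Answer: -1537144/513 ≈ -2996.4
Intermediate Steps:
w = -27 (w = 4 - 31 = -27)
26044/w - 38604/s(141) = 26044/(-27) - 38604/19 = 26044*(-1/27) - 38604*1/19 = -26044/27 - 38604/19 = -1537144/513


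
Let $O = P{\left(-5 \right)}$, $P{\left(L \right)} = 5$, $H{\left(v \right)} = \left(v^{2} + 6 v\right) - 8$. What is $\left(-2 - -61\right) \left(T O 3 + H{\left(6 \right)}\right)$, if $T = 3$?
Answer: $6431$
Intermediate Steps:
$H{\left(v \right)} = -8 + v^{2} + 6 v$
$O = 5$
$\left(-2 - -61\right) \left(T O 3 + H{\left(6 \right)}\right) = \left(-2 - -61\right) \left(3 \cdot 5 \cdot 3 + \left(-8 + 6^{2} + 6 \cdot 6\right)\right) = \left(-2 + 61\right) \left(15 \cdot 3 + \left(-8 + 36 + 36\right)\right) = 59 \left(45 + 64\right) = 59 \cdot 109 = 6431$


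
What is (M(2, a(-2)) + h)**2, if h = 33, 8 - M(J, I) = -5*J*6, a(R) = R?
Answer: 10201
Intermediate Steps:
M(J, I) = 8 + 30*J (M(J, I) = 8 - (-5*J)*6 = 8 - (-30)*J = 8 + 30*J)
(M(2, a(-2)) + h)**2 = ((8 + 30*2) + 33)**2 = ((8 + 60) + 33)**2 = (68 + 33)**2 = 101**2 = 10201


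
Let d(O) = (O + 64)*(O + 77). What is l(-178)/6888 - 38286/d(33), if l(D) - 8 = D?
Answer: -66381967/18373740 ≈ -3.6129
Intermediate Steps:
l(D) = 8 + D
d(O) = (64 + O)*(77 + O)
l(-178)/6888 - 38286/d(33) = (8 - 178)/6888 - 38286/(4928 + 33² + 141*33) = -170*1/6888 - 38286/(4928 + 1089 + 4653) = -85/3444 - 38286/10670 = -85/3444 - 38286*1/10670 = -85/3444 - 19143/5335 = -66381967/18373740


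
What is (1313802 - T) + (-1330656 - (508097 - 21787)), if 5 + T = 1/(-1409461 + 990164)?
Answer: -210973059222/419297 ≈ -5.0316e+5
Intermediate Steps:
T = -2096486/419297 (T = -5 + 1/(-1409461 + 990164) = -5 + 1/(-419297) = -5 - 1/419297 = -2096486/419297 ≈ -5.0000)
(1313802 - T) + (-1330656 - (508097 - 21787)) = (1313802 - 1*(-2096486/419297)) + (-1330656 - (508097 - 21787)) = (1313802 + 2096486/419297) + (-1330656 - 1*486310) = 550875333680/419297 + (-1330656 - 486310) = 550875333680/419297 - 1816966 = -210973059222/419297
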